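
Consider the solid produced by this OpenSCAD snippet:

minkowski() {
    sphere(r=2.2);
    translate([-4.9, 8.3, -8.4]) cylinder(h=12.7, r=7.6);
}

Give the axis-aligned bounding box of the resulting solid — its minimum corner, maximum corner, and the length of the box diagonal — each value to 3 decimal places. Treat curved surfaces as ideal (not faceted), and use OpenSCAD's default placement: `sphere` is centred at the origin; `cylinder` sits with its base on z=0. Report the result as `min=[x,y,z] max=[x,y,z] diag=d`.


min=[-14.700,-1.500,-10.600] max=[4.900,18.100,6.500] diag=32.569

A = translate([-4.9, 8.3, -8.4]) cylinder(h=12.7, r=7.6) → bbox [-12.5,0.7,-8.4] .. [2.7,15.9,4.3]
B = sphere(r=2.2) → bbox [-2.2,-2.2,-2.2] .. [2.2,2.2,2.2]
lo = A.lo+B.lo = [-12.5-2.2, 0.7-2.2, -8.4-2.2] = [-14.700,-1.500,-10.600]
hi = A.hi+B.hi = [2.7+2.2, 15.9+2.2, 4.3+2.2] = [4.900,18.100,6.500]
diag = √(19.6²+19.6²+17.1²) = √1060.73 = 32.569


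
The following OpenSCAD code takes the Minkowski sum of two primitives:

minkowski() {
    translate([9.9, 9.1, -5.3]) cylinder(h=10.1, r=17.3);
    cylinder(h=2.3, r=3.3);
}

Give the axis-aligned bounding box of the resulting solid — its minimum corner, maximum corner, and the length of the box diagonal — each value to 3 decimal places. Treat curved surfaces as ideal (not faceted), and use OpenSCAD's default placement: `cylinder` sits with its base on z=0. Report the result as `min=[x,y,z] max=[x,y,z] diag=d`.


A = translate([9.9, 9.1, -5.3]) cylinder(h=10.1, r=17.3) → bbox [-7.4,-8.2,-5.3] .. [27.2,26.4,4.8]
B = cylinder(h=2.3, r=3.3) → bbox [-3.3,-3.3,0] .. [3.3,3.3,2.3]
lo = A.lo+B.lo = [-7.4-3.3, -8.2-3.3, -5.3+0] = [-10.700,-11.500,-5.300]
hi = A.hi+B.hi = [27.2+3.3, 26.4+3.3, 4.8+2.3] = [30.500,29.700,7.100]
diag = √(41.2²+41.2²+12.4²) = √3548.64 = 59.570

min=[-10.700,-11.500,-5.300] max=[30.500,29.700,7.100] diag=59.570


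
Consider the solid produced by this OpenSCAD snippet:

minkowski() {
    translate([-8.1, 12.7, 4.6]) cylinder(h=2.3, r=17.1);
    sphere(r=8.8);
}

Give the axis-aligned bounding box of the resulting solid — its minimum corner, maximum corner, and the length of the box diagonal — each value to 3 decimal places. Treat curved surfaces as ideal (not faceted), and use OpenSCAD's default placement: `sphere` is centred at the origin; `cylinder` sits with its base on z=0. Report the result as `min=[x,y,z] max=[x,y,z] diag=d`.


min=[-34.000,-13.200,-4.200] max=[17.800,38.600,15.700] diag=75.911

A = translate([-8.1, 12.7, 4.6]) cylinder(h=2.3, r=17.1) → bbox [-25.2,-4.4,4.6] .. [9,29.8,6.9]
B = sphere(r=8.8) → bbox [-8.8,-8.8,-8.8] .. [8.8,8.8,8.8]
lo = A.lo+B.lo = [-25.2-8.8, -4.4-8.8, 4.6-8.8] = [-34.000,-13.200,-4.200]
hi = A.hi+B.hi = [9+8.8, 29.8+8.8, 6.9+8.8] = [17.800,38.600,15.700]
diag = √(51.8²+51.8²+19.9²) = √5762.49 = 75.911


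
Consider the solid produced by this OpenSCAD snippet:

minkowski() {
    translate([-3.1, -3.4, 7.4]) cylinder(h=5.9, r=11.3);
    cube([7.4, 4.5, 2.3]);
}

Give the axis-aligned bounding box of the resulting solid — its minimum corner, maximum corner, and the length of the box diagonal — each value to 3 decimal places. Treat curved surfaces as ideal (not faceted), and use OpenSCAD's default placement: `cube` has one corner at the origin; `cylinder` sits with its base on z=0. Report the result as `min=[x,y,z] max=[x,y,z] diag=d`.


A = translate([-3.1, -3.4, 7.4]) cylinder(h=5.9, r=11.3) → bbox [-14.4,-14.7,7.4] .. [8.2,7.9,13.3]
B = cube([7.4, 4.5, 2.3]) → bbox [0,0,0] .. [7.4,4.5,2.3]
lo = A.lo+B.lo = [-14.4+0, -14.7+0, 7.4+0] = [-14.400,-14.700,7.400]
hi = A.hi+B.hi = [8.2+7.4, 7.9+4.5, 13.3+2.3] = [15.600,12.400,15.600]
diag = √(30²+27.1²+8.2²) = √1701.65 = 41.251

min=[-14.400,-14.700,7.400] max=[15.600,12.400,15.600] diag=41.251


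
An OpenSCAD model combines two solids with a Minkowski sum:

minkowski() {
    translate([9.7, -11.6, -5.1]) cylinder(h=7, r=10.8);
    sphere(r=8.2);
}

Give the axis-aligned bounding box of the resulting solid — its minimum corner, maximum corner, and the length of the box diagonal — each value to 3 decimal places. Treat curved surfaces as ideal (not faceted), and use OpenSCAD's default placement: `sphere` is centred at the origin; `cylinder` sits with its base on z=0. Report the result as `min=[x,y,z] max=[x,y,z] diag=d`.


min=[-9.300,-30.600,-13.300] max=[28.700,7.400,10.100] diag=58.614

A = translate([9.7, -11.6, -5.1]) cylinder(h=7, r=10.8) → bbox [-1.1,-22.4,-5.1] .. [20.5,-0.8,1.9]
B = sphere(r=8.2) → bbox [-8.2,-8.2,-8.2] .. [8.2,8.2,8.2]
lo = A.lo+B.lo = [-1.1-8.2, -22.4-8.2, -5.1-8.2] = [-9.300,-30.600,-13.300]
hi = A.hi+B.hi = [20.5+8.2, -0.8+8.2, 1.9+8.2] = [28.700,7.400,10.100]
diag = √(38²+38²+23.4²) = √3435.56 = 58.614


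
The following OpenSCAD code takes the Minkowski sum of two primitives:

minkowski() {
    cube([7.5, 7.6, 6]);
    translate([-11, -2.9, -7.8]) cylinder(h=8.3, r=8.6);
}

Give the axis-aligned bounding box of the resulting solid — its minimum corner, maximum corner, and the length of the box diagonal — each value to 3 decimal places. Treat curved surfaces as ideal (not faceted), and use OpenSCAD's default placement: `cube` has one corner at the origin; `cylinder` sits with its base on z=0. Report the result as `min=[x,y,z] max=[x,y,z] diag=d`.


min=[-19.600,-11.500,-7.800] max=[5.100,13.300,6.500] diag=37.810

A = translate([-11, -2.9, -7.8]) cylinder(h=8.3, r=8.6) → bbox [-19.6,-11.5,-7.8] .. [-2.4,5.7,0.5]
B = cube([7.5, 7.6, 6]) → bbox [0,0,0] .. [7.5,7.6,6]
lo = A.lo+B.lo = [-19.6+0, -11.5+0, -7.8+0] = [-19.600,-11.500,-7.800]
hi = A.hi+B.hi = [-2.4+7.5, 5.7+7.6, 0.5+6] = [5.100,13.300,6.500]
diag = √(24.7²+24.8²+14.3²) = √1429.62 = 37.810


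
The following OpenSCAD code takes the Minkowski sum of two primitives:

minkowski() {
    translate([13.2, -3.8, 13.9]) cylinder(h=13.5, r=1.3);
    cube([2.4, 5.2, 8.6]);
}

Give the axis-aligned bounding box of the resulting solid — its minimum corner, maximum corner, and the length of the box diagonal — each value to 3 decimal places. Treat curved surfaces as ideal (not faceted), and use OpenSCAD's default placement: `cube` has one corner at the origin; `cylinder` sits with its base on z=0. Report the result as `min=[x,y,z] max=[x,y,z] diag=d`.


A = translate([13.2, -3.8, 13.9]) cylinder(h=13.5, r=1.3) → bbox [11.9,-5.1,13.9] .. [14.5,-2.5,27.4]
B = cube([2.4, 5.2, 8.6]) → bbox [0,0,0] .. [2.4,5.2,8.6]
lo = A.lo+B.lo = [11.9+0, -5.1+0, 13.9+0] = [11.900,-5.100,13.900]
hi = A.hi+B.hi = [14.5+2.4, -2.5+5.2, 27.4+8.6] = [16.900,2.700,36.000]
diag = √(5²+7.8²+22.1²) = √574.25 = 23.964

min=[11.900,-5.100,13.900] max=[16.900,2.700,36.000] diag=23.964


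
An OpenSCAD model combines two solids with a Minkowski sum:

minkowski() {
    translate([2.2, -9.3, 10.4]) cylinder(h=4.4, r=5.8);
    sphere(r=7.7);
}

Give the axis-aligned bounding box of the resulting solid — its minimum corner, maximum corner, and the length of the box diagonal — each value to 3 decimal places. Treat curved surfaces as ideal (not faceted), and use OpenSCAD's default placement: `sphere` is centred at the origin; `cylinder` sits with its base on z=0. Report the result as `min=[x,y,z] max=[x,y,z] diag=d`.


A = translate([2.2, -9.3, 10.4]) cylinder(h=4.4, r=5.8) → bbox [-3.6,-15.1,10.4] .. [8,-3.5,14.8]
B = sphere(r=7.7) → bbox [-7.7,-7.7,-7.7] .. [7.7,7.7,7.7]
lo = A.lo+B.lo = [-3.6-7.7, -15.1-7.7, 10.4-7.7] = [-11.300,-22.800,2.700]
hi = A.hi+B.hi = [8+7.7, -3.5+7.7, 14.8+7.7] = [15.700,4.200,22.500]
diag = √(27²+27²+19.8²) = √1850.04 = 43.012

min=[-11.300,-22.800,2.700] max=[15.700,4.200,22.500] diag=43.012


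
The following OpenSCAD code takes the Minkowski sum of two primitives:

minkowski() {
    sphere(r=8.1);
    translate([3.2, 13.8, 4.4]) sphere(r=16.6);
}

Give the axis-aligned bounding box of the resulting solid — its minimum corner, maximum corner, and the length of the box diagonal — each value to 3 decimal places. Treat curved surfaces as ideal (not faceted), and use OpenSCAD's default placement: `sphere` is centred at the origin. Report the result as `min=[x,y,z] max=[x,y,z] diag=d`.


min=[-21.500,-10.900,-20.300] max=[27.900,38.500,29.100] diag=85.563

A = translate([3.2, 13.8, 4.4]) sphere(r=16.6) → bbox [-13.4,-2.8,-12.2] .. [19.8,30.4,21]
B = sphere(r=8.1) → bbox [-8.1,-8.1,-8.1] .. [8.1,8.1,8.1]
lo = A.lo+B.lo = [-13.4-8.1, -2.8-8.1, -12.2-8.1] = [-21.500,-10.900,-20.300]
hi = A.hi+B.hi = [19.8+8.1, 30.4+8.1, 21+8.1] = [27.900,38.500,29.100]
diag = √(49.4²+49.4²+49.4²) = √7321.08 = 85.563


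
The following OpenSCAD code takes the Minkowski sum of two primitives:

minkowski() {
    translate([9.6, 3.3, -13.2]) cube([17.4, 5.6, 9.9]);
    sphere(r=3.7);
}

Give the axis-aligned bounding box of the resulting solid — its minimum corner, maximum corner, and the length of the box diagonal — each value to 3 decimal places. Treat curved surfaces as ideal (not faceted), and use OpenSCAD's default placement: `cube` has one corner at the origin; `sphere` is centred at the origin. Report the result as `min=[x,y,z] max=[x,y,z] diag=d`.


min=[5.900,-0.400,-16.900] max=[30.700,12.600,0.400] diag=32.914

A = translate([9.6, 3.3, -13.2]) cube([17.4, 5.6, 9.9]) → bbox [9.6,3.3,-13.2] .. [27,8.9,-3.3]
B = sphere(r=3.7) → bbox [-3.7,-3.7,-3.7] .. [3.7,3.7,3.7]
lo = A.lo+B.lo = [9.6-3.7, 3.3-3.7, -13.2-3.7] = [5.900,-0.400,-16.900]
hi = A.hi+B.hi = [27+3.7, 8.9+3.7, -3.3+3.7] = [30.700,12.600,0.400]
diag = √(24.8²+13²+17.3²) = √1083.33 = 32.914


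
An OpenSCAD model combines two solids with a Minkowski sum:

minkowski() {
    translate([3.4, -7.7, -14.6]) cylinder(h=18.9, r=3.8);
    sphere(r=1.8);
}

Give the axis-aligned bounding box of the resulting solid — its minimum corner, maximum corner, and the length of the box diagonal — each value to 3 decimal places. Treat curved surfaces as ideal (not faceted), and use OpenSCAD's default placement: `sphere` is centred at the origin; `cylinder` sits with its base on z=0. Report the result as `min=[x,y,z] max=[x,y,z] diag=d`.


A = translate([3.4, -7.7, -14.6]) cylinder(h=18.9, r=3.8) → bbox [-0.4,-11.5,-14.6] .. [7.2,-3.9,4.3]
B = sphere(r=1.8) → bbox [-1.8,-1.8,-1.8] .. [1.8,1.8,1.8]
lo = A.lo+B.lo = [-0.4-1.8, -11.5-1.8, -14.6-1.8] = [-2.200,-13.300,-16.400]
hi = A.hi+B.hi = [7.2+1.8, -3.9+1.8, 4.3+1.8] = [9.000,-2.100,6.100]
diag = √(11.2²+11.2²+22.5²) = √757.13 = 27.516

min=[-2.200,-13.300,-16.400] max=[9.000,-2.100,6.100] diag=27.516


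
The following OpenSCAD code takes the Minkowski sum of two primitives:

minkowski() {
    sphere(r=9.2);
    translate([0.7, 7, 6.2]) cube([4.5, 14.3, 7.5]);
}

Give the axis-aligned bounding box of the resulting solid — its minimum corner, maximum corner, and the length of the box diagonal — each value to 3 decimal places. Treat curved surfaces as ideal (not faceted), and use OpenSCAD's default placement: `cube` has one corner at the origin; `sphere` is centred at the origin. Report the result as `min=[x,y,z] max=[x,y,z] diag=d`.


min=[-8.500,-2.200,-3.000] max=[14.400,30.500,22.900] diag=47.587

A = translate([0.7, 7, 6.2]) cube([4.5, 14.3, 7.5]) → bbox [0.7,7,6.2] .. [5.2,21.3,13.7]
B = sphere(r=9.2) → bbox [-9.2,-9.2,-9.2] .. [9.2,9.2,9.2]
lo = A.lo+B.lo = [0.7-9.2, 7-9.2, 6.2-9.2] = [-8.500,-2.200,-3.000]
hi = A.hi+B.hi = [5.2+9.2, 21.3+9.2, 13.7+9.2] = [14.400,30.500,22.900]
diag = √(22.9²+32.7²+25.9²) = √2264.51 = 47.587


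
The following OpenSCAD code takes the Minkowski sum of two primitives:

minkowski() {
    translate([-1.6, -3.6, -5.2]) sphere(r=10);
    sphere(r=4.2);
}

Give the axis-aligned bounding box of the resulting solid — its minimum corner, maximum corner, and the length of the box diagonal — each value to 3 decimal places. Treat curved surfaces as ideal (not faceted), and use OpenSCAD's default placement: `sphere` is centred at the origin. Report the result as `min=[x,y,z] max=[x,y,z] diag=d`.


min=[-15.800,-17.800,-19.400] max=[12.600,10.600,9.000] diag=49.190

A = translate([-1.6, -3.6, -5.2]) sphere(r=10) → bbox [-11.6,-13.6,-15.2] .. [8.4,6.4,4.8]
B = sphere(r=4.2) → bbox [-4.2,-4.2,-4.2] .. [4.2,4.2,4.2]
lo = A.lo+B.lo = [-11.6-4.2, -13.6-4.2, -15.2-4.2] = [-15.800,-17.800,-19.400]
hi = A.hi+B.hi = [8.4+4.2, 6.4+4.2, 4.8+4.2] = [12.600,10.600,9.000]
diag = √(28.4²+28.4²+28.4²) = √2419.68 = 49.190


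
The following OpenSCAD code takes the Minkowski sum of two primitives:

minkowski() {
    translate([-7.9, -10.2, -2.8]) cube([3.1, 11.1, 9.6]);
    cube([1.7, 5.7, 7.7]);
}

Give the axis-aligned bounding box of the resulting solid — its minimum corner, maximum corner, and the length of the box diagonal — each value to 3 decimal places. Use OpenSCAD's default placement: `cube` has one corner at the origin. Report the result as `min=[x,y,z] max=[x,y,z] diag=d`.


min=[-7.900,-10.200,-2.800] max=[-3.100,6.600,14.500] diag=24.588

A = translate([-7.9, -10.2, -2.8]) cube([3.1, 11.1, 9.6]) → bbox [-7.9,-10.2,-2.8] .. [-4.8,0.9,6.8]
B = cube([1.7, 5.7, 7.7]) → bbox [0,0,0] .. [1.7,5.7,7.7]
lo = A.lo+B.lo = [-7.9+0, -10.2+0, -2.8+0] = [-7.900,-10.200,-2.800]
hi = A.hi+B.hi = [-4.8+1.7, 0.9+5.7, 6.8+7.7] = [-3.100,6.600,14.500]
diag = √(4.8²+16.8²+17.3²) = √604.57 = 24.588


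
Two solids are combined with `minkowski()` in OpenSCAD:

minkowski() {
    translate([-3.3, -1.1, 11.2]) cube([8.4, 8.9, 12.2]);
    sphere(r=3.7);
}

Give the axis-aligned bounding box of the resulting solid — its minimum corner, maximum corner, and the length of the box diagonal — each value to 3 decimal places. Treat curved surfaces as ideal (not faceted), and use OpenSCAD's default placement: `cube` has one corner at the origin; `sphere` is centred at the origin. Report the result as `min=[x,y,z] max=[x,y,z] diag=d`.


min=[-7.000,-4.800,7.500] max=[8.800,11.500,27.100] diag=29.991

A = translate([-3.3, -1.1, 11.2]) cube([8.4, 8.9, 12.2]) → bbox [-3.3,-1.1,11.2] .. [5.1,7.8,23.4]
B = sphere(r=3.7) → bbox [-3.7,-3.7,-3.7] .. [3.7,3.7,3.7]
lo = A.lo+B.lo = [-3.3-3.7, -1.1-3.7, 11.2-3.7] = [-7.000,-4.800,7.500]
hi = A.hi+B.hi = [5.1+3.7, 7.8+3.7, 23.4+3.7] = [8.800,11.500,27.100]
diag = √(15.8²+16.3²+19.6²) = √899.49 = 29.991


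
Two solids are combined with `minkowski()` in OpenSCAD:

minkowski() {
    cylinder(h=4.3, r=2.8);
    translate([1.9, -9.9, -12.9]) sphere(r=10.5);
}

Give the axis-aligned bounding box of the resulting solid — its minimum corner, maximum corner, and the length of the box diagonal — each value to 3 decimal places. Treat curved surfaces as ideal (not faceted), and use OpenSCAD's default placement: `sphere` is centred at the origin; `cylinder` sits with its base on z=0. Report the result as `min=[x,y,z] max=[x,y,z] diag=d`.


A = translate([1.9, -9.9, -12.9]) sphere(r=10.5) → bbox [-8.6,-20.4,-23.4] .. [12.4,0.6,-2.4]
B = cylinder(h=4.3, r=2.8) → bbox [-2.8,-2.8,0] .. [2.8,2.8,4.3]
lo = A.lo+B.lo = [-8.6-2.8, -20.4-2.8, -23.4+0] = [-11.400,-23.200,-23.400]
hi = A.hi+B.hi = [12.4+2.8, 0.6+2.8, -2.4+4.3] = [15.200,3.400,1.900]
diag = √(26.6²+26.6²+25.3²) = √2055.21 = 45.334

min=[-11.400,-23.200,-23.400] max=[15.200,3.400,1.900] diag=45.334


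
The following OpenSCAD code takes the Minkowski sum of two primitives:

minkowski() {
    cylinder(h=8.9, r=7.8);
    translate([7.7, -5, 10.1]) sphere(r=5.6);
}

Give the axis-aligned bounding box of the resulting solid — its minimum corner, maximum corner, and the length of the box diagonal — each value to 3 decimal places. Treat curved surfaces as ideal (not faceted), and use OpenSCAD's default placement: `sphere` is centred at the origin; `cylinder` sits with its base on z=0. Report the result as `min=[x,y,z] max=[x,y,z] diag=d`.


min=[-5.700,-18.400,4.500] max=[21.100,8.400,24.600] diag=42.901

A = translate([7.7, -5, 10.1]) sphere(r=5.6) → bbox [2.1,-10.6,4.5] .. [13.3,0.6,15.7]
B = cylinder(h=8.9, r=7.8) → bbox [-7.8,-7.8,0] .. [7.8,7.8,8.9]
lo = A.lo+B.lo = [2.1-7.8, -10.6-7.8, 4.5+0] = [-5.700,-18.400,4.500]
hi = A.hi+B.hi = [13.3+7.8, 0.6+7.8, 15.7+8.9] = [21.100,8.400,24.600]
diag = √(26.8²+26.8²+20.1²) = √1840.49 = 42.901


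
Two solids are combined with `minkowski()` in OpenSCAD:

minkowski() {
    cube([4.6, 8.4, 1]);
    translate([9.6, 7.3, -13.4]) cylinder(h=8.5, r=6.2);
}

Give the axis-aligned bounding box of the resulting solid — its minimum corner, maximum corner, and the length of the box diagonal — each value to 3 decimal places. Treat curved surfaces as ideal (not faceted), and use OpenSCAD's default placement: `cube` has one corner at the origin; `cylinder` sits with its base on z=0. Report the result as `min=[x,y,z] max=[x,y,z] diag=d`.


min=[3.400,1.100,-13.400] max=[20.400,21.900,-3.900] diag=28.494

A = translate([9.6, 7.3, -13.4]) cylinder(h=8.5, r=6.2) → bbox [3.4,1.1,-13.4] .. [15.8,13.5,-4.9]
B = cube([4.6, 8.4, 1]) → bbox [0,0,0] .. [4.6,8.4,1]
lo = A.lo+B.lo = [3.4+0, 1.1+0, -13.4+0] = [3.400,1.100,-13.400]
hi = A.hi+B.hi = [15.8+4.6, 13.5+8.4, -4.9+1] = [20.400,21.900,-3.900]
diag = √(17²+20.8²+9.5²) = √811.89 = 28.494


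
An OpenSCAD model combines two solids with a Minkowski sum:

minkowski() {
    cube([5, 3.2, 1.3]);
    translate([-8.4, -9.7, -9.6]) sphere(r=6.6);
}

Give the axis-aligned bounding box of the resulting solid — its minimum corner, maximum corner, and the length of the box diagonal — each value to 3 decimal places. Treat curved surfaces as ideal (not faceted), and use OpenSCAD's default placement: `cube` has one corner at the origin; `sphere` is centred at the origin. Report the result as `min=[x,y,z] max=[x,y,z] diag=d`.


A = translate([-8.4, -9.7, -9.6]) sphere(r=6.6) → bbox [-15,-16.3,-16.2] .. [-1.8,-3.1,-3]
B = cube([5, 3.2, 1.3]) → bbox [0,0,0] .. [5,3.2,1.3]
lo = A.lo+B.lo = [-15+0, -16.3+0, -16.2+0] = [-15.000,-16.300,-16.200]
hi = A.hi+B.hi = [-1.8+5, -3.1+3.2, -3+1.3] = [3.200,0.100,-1.700]
diag = √(18.2²+16.4²+14.5²) = √810.45 = 28.468

min=[-15.000,-16.300,-16.200] max=[3.200,0.100,-1.700] diag=28.468


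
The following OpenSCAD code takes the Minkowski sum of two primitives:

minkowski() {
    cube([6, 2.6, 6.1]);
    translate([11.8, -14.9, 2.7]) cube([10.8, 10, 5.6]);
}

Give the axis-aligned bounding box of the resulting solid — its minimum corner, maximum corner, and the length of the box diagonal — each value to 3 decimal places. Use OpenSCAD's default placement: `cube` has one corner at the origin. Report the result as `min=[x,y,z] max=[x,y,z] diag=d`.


A = translate([11.8, -14.9, 2.7]) cube([10.8, 10, 5.6]) → bbox [11.8,-14.9,2.7] .. [22.6,-4.9,8.3]
B = cube([6, 2.6, 6.1]) → bbox [0,0,0] .. [6,2.6,6.1]
lo = A.lo+B.lo = [11.8+0, -14.9+0, 2.7+0] = [11.800,-14.900,2.700]
hi = A.hi+B.hi = [22.6+6, -4.9+2.6, 8.3+6.1] = [28.600,-2.300,14.400]
diag = √(16.8²+12.6²+11.7²) = √577.89 = 24.039

min=[11.800,-14.900,2.700] max=[28.600,-2.300,14.400] diag=24.039


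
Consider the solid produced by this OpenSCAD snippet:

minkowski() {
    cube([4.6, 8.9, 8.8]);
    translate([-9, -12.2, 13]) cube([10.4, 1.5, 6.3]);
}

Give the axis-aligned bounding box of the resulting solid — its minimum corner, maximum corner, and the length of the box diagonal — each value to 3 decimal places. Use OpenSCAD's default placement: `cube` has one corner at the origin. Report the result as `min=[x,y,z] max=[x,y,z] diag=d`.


min=[-9.000,-12.200,13.000] max=[6.000,-1.800,28.100] diag=23.689

A = translate([-9, -12.2, 13]) cube([10.4, 1.5, 6.3]) → bbox [-9,-12.2,13] .. [1.4,-10.7,19.3]
B = cube([4.6, 8.9, 8.8]) → bbox [0,0,0] .. [4.6,8.9,8.8]
lo = A.lo+B.lo = [-9+0, -12.2+0, 13+0] = [-9.000,-12.200,13.000]
hi = A.hi+B.hi = [1.4+4.6, -10.7+8.9, 19.3+8.8] = [6.000,-1.800,28.100]
diag = √(15²+10.4²+15.1²) = √561.17 = 23.689


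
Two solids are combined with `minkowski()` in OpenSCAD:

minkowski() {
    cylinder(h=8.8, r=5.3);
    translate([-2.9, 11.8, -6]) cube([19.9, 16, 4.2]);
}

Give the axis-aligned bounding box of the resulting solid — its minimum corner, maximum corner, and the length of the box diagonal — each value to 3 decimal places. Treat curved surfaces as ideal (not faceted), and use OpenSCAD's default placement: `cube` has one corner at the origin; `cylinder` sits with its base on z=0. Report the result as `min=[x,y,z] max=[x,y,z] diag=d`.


min=[-8.200,6.500,-6.000] max=[22.300,33.100,7.000] diag=42.507

A = translate([-2.9, 11.8, -6]) cube([19.9, 16, 4.2]) → bbox [-2.9,11.8,-6] .. [17,27.8,-1.8]
B = cylinder(h=8.8, r=5.3) → bbox [-5.3,-5.3,0] .. [5.3,5.3,8.8]
lo = A.lo+B.lo = [-2.9-5.3, 11.8-5.3, -6+0] = [-8.200,6.500,-6.000]
hi = A.hi+B.hi = [17+5.3, 27.8+5.3, -1.8+8.8] = [22.300,33.100,7.000]
diag = √(30.5²+26.6²+13²) = √1806.81 = 42.507


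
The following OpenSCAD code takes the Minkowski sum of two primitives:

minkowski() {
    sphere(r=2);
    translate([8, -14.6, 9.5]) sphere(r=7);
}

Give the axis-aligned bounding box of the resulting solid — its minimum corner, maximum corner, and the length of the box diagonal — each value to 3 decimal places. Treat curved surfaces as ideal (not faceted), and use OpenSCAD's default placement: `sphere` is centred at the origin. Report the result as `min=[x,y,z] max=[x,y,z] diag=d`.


min=[-1.000,-23.600,0.500] max=[17.000,-5.600,18.500] diag=31.177

A = translate([8, -14.6, 9.5]) sphere(r=7) → bbox [1,-21.6,2.5] .. [15,-7.6,16.5]
B = sphere(r=2) → bbox [-2,-2,-2] .. [2,2,2]
lo = A.lo+B.lo = [1-2, -21.6-2, 2.5-2] = [-1.000,-23.600,0.500]
hi = A.hi+B.hi = [15+2, -7.6+2, 16.5+2] = [17.000,-5.600,18.500]
diag = √(18²+18²+18²) = √972 = 31.177


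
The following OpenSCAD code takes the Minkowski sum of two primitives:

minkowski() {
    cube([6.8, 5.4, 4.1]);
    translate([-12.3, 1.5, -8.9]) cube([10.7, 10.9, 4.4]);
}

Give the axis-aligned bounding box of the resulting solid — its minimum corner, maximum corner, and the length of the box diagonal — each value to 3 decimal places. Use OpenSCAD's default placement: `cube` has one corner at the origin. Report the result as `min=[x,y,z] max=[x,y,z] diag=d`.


min=[-12.300,1.500,-8.900] max=[5.200,17.800,-0.400] diag=25.381

A = translate([-12.3, 1.5, -8.9]) cube([10.7, 10.9, 4.4]) → bbox [-12.3,1.5,-8.9] .. [-1.6,12.4,-4.5]
B = cube([6.8, 5.4, 4.1]) → bbox [0,0,0] .. [6.8,5.4,4.1]
lo = A.lo+B.lo = [-12.3+0, 1.5+0, -8.9+0] = [-12.300,1.500,-8.900]
hi = A.hi+B.hi = [-1.6+6.8, 12.4+5.4, -4.5+4.1] = [5.200,17.800,-0.400]
diag = √(17.5²+16.3²+8.5²) = √644.19 = 25.381


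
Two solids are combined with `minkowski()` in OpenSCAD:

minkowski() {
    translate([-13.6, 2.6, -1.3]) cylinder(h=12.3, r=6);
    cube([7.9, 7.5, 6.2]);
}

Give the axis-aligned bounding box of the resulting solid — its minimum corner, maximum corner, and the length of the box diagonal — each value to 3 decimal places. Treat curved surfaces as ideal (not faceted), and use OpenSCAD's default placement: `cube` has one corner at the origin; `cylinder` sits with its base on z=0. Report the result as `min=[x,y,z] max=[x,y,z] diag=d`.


min=[-19.600,-3.400,-1.300] max=[0.300,16.100,17.200] diag=33.444

A = translate([-13.6, 2.6, -1.3]) cylinder(h=12.3, r=6) → bbox [-19.6,-3.4,-1.3] .. [-7.6,8.6,11]
B = cube([7.9, 7.5, 6.2]) → bbox [0,0,0] .. [7.9,7.5,6.2]
lo = A.lo+B.lo = [-19.6+0, -3.4+0, -1.3+0] = [-19.600,-3.400,-1.300]
hi = A.hi+B.hi = [-7.6+7.9, 8.6+7.5, 11+6.2] = [0.300,16.100,17.200]
diag = √(19.9²+19.5²+18.5²) = √1118.51 = 33.444


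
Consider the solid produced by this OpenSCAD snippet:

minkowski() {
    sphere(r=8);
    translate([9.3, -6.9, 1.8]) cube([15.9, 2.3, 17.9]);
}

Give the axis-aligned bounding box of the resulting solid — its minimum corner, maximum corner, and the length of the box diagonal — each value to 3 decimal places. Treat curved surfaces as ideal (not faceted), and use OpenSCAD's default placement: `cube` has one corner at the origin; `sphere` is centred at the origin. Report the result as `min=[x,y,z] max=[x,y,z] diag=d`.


min=[1.300,-14.900,-6.200] max=[33.200,3.400,27.700] diag=50.017

A = translate([9.3, -6.9, 1.8]) cube([15.9, 2.3, 17.9]) → bbox [9.3,-6.9,1.8] .. [25.2,-4.6,19.7]
B = sphere(r=8) → bbox [-8,-8,-8] .. [8,8,8]
lo = A.lo+B.lo = [9.3-8, -6.9-8, 1.8-8] = [1.300,-14.900,-6.200]
hi = A.hi+B.hi = [25.2+8, -4.6+8, 19.7+8] = [33.200,3.400,27.700]
diag = √(31.9²+18.3²+33.9²) = √2501.71 = 50.017


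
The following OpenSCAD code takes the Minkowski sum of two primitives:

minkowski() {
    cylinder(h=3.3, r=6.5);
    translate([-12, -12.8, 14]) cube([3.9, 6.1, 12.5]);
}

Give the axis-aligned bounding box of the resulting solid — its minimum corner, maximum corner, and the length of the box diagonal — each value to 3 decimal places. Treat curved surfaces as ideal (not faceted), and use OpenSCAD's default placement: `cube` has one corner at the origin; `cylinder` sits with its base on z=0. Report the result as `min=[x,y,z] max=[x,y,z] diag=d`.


min=[-18.500,-19.300,14.000] max=[-1.600,-0.200,29.800] diag=30.001

A = translate([-12, -12.8, 14]) cube([3.9, 6.1, 12.5]) → bbox [-12,-12.8,14] .. [-8.1,-6.7,26.5]
B = cylinder(h=3.3, r=6.5) → bbox [-6.5,-6.5,0] .. [6.5,6.5,3.3]
lo = A.lo+B.lo = [-12-6.5, -12.8-6.5, 14+0] = [-18.500,-19.300,14.000]
hi = A.hi+B.hi = [-8.1+6.5, -6.7+6.5, 26.5+3.3] = [-1.600,-0.200,29.800]
diag = √(16.9²+19.1²+15.8²) = √900.06 = 30.001


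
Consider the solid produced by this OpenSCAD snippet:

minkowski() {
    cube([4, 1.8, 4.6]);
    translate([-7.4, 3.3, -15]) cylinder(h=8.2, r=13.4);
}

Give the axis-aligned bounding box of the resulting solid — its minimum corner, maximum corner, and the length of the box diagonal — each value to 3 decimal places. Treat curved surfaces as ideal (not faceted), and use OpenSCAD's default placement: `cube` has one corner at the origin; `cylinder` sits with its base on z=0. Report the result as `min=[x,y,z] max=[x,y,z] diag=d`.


min=[-20.800,-10.100,-15.000] max=[10.000,18.500,-2.200] diag=43.937

A = translate([-7.4, 3.3, -15]) cylinder(h=8.2, r=13.4) → bbox [-20.8,-10.1,-15] .. [6,16.7,-6.8]
B = cube([4, 1.8, 4.6]) → bbox [0,0,0] .. [4,1.8,4.6]
lo = A.lo+B.lo = [-20.8+0, -10.1+0, -15+0] = [-20.800,-10.100,-15.000]
hi = A.hi+B.hi = [6+4, 16.7+1.8, -6.8+4.6] = [10.000,18.500,-2.200]
diag = √(30.8²+28.6²+12.8²) = √1930.44 = 43.937


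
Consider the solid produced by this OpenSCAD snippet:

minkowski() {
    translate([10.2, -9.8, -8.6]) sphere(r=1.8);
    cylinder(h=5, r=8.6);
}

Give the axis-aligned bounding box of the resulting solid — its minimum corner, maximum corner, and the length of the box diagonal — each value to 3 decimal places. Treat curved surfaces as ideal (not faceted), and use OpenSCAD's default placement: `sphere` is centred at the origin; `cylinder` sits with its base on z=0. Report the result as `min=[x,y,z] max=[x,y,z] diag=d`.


min=[-0.200,-20.200,-10.400] max=[20.600,0.600,-1.800] diag=30.647

A = translate([10.2, -9.8, -8.6]) sphere(r=1.8) → bbox [8.4,-11.6,-10.4] .. [12,-8,-6.8]
B = cylinder(h=5, r=8.6) → bbox [-8.6,-8.6,0] .. [8.6,8.6,5]
lo = A.lo+B.lo = [8.4-8.6, -11.6-8.6, -10.4+0] = [-0.200,-20.200,-10.400]
hi = A.hi+B.hi = [12+8.6, -8+8.6, -6.8+5] = [20.600,0.600,-1.800]
diag = √(20.8²+20.8²+8.6²) = √939.24 = 30.647


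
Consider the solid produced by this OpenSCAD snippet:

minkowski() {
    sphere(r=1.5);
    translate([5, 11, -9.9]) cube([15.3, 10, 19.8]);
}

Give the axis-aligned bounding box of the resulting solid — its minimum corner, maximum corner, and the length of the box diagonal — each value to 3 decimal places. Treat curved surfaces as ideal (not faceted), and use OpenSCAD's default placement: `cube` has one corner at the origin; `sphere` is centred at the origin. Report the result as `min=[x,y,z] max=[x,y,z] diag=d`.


A = translate([5, 11, -9.9]) cube([15.3, 10, 19.8]) → bbox [5,11,-9.9] .. [20.3,21,9.9]
B = sphere(r=1.5) → bbox [-1.5,-1.5,-1.5] .. [1.5,1.5,1.5]
lo = A.lo+B.lo = [5-1.5, 11-1.5, -9.9-1.5] = [3.500,9.500,-11.400]
hi = A.hi+B.hi = [20.3+1.5, 21+1.5, 9.9+1.5] = [21.800,22.500,11.400]
diag = √(18.3²+13²+22.8²) = √1023.73 = 31.996

min=[3.500,9.500,-11.400] max=[21.800,22.500,11.400] diag=31.996


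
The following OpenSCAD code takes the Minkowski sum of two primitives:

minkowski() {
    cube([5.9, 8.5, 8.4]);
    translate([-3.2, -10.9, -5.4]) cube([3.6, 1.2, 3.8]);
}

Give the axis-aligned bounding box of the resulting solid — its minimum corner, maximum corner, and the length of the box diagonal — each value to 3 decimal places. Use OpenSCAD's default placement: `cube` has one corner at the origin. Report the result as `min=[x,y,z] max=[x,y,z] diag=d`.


A = translate([-3.2, -10.9, -5.4]) cube([3.6, 1.2, 3.8]) → bbox [-3.2,-10.9,-5.4] .. [0.4,-9.7,-1.6]
B = cube([5.9, 8.5, 8.4]) → bbox [0,0,0] .. [5.9,8.5,8.4]
lo = A.lo+B.lo = [-3.2+0, -10.9+0, -5.4+0] = [-3.200,-10.900,-5.400]
hi = A.hi+B.hi = [0.4+5.9, -9.7+8.5, -1.6+8.4] = [6.300,-1.200,6.800]
diag = √(9.5²+9.7²+12.2²) = √333.18 = 18.253

min=[-3.200,-10.900,-5.400] max=[6.300,-1.200,6.800] diag=18.253


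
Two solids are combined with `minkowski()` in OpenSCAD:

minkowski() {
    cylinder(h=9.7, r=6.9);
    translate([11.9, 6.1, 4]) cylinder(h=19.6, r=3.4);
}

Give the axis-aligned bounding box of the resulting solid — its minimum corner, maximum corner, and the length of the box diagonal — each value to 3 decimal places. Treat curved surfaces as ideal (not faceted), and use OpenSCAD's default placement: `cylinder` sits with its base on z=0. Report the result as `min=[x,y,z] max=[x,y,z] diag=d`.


A = translate([11.9, 6.1, 4]) cylinder(h=19.6, r=3.4) → bbox [8.5,2.7,4] .. [15.3,9.5,23.6]
B = cylinder(h=9.7, r=6.9) → bbox [-6.9,-6.9,0] .. [6.9,6.9,9.7]
lo = A.lo+B.lo = [8.5-6.9, 2.7-6.9, 4+0] = [1.600,-4.200,4.000]
hi = A.hi+B.hi = [15.3+6.9, 9.5+6.9, 23.6+9.7] = [22.200,16.400,33.300]
diag = √(20.6²+20.6²+29.3²) = √1707.21 = 41.318

min=[1.600,-4.200,4.000] max=[22.200,16.400,33.300] diag=41.318


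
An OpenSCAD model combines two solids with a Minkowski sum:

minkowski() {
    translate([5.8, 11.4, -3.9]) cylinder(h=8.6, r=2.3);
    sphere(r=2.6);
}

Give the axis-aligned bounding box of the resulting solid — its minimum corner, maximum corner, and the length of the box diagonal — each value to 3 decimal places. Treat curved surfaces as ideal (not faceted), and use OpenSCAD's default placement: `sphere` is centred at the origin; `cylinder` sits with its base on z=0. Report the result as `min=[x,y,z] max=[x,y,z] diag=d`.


min=[0.900,6.500,-6.500] max=[10.700,16.300,7.300] diag=19.558

A = translate([5.8, 11.4, -3.9]) cylinder(h=8.6, r=2.3) → bbox [3.5,9.1,-3.9] .. [8.1,13.7,4.7]
B = sphere(r=2.6) → bbox [-2.6,-2.6,-2.6] .. [2.6,2.6,2.6]
lo = A.lo+B.lo = [3.5-2.6, 9.1-2.6, -3.9-2.6] = [0.900,6.500,-6.500]
hi = A.hi+B.hi = [8.1+2.6, 13.7+2.6, 4.7+2.6] = [10.700,16.300,7.300]
diag = √(9.8²+9.8²+13.8²) = √382.52 = 19.558


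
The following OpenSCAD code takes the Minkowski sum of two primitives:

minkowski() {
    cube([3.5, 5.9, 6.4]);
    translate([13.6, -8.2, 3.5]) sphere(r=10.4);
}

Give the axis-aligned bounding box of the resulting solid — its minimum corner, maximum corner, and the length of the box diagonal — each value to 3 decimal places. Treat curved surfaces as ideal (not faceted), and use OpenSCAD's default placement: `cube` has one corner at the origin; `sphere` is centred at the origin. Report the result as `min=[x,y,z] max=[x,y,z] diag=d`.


A = translate([13.6, -8.2, 3.5]) sphere(r=10.4) → bbox [3.2,-18.6,-6.9] .. [24,2.2,13.9]
B = cube([3.5, 5.9, 6.4]) → bbox [0,0,0] .. [3.5,5.9,6.4]
lo = A.lo+B.lo = [3.2+0, -18.6+0, -6.9+0] = [3.200,-18.600,-6.900]
hi = A.hi+B.hi = [24+3.5, 2.2+5.9, 13.9+6.4] = [27.500,8.100,20.300]
diag = √(24.3²+26.7²+27.2²) = √2043.22 = 45.202

min=[3.200,-18.600,-6.900] max=[27.500,8.100,20.300] diag=45.202


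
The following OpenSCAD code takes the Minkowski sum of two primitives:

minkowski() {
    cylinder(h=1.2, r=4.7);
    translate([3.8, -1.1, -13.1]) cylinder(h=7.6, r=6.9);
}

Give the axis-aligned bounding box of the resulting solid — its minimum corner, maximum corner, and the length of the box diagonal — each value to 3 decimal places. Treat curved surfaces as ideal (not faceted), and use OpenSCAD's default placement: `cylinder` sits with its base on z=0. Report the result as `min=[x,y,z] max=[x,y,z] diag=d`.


A = translate([3.8, -1.1, -13.1]) cylinder(h=7.6, r=6.9) → bbox [-3.1,-8,-13.1] .. [10.7,5.8,-5.5]
B = cylinder(h=1.2, r=4.7) → bbox [-4.7,-4.7,0] .. [4.7,4.7,1.2]
lo = A.lo+B.lo = [-3.1-4.7, -8-4.7, -13.1+0] = [-7.800,-12.700,-13.100]
hi = A.hi+B.hi = [10.7+4.7, 5.8+4.7, -5.5+1.2] = [15.400,10.500,-4.300]
diag = √(23.2²+23.2²+8.8²) = √1153.92 = 33.969

min=[-7.800,-12.700,-13.100] max=[15.400,10.500,-4.300] diag=33.969


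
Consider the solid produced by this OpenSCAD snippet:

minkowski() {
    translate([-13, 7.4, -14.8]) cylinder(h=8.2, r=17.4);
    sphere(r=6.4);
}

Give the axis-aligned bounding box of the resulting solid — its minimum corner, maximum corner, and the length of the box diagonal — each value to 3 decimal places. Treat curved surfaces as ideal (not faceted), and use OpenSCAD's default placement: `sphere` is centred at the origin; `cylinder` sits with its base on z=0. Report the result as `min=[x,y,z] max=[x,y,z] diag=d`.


min=[-36.800,-16.400,-21.200] max=[10.800,31.200,-0.200] diag=70.516

A = translate([-13, 7.4, -14.8]) cylinder(h=8.2, r=17.4) → bbox [-30.4,-10,-14.8] .. [4.4,24.8,-6.6]
B = sphere(r=6.4) → bbox [-6.4,-6.4,-6.4] .. [6.4,6.4,6.4]
lo = A.lo+B.lo = [-30.4-6.4, -10-6.4, -14.8-6.4] = [-36.800,-16.400,-21.200]
hi = A.hi+B.hi = [4.4+6.4, 24.8+6.4, -6.6+6.4] = [10.800,31.200,-0.200]
diag = √(47.6²+47.6²+21²) = √4972.52 = 70.516


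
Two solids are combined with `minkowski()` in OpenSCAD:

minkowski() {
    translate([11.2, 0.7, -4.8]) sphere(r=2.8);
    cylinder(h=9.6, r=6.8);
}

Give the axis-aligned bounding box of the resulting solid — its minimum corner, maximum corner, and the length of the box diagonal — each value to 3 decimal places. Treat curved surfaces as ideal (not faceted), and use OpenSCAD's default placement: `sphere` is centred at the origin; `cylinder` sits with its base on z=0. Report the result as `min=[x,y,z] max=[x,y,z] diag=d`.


A = translate([11.2, 0.7, -4.8]) sphere(r=2.8) → bbox [8.4,-2.1,-7.6] .. [14,3.5,-2]
B = cylinder(h=9.6, r=6.8) → bbox [-6.8,-6.8,0] .. [6.8,6.8,9.6]
lo = A.lo+B.lo = [8.4-6.8, -2.1-6.8, -7.6+0] = [1.600,-8.900,-7.600]
hi = A.hi+B.hi = [14+6.8, 3.5+6.8, -2+9.6] = [20.800,10.300,7.600]
diag = √(19.2²+19.2²+15.2²) = √968.32 = 31.118

min=[1.600,-8.900,-7.600] max=[20.800,10.300,7.600] diag=31.118


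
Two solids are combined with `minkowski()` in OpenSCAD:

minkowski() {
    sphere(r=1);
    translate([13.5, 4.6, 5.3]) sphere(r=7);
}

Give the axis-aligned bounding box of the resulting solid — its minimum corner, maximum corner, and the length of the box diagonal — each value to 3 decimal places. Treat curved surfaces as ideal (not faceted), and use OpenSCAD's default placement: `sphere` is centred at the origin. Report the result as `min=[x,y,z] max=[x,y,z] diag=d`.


A = translate([13.5, 4.6, 5.3]) sphere(r=7) → bbox [6.5,-2.4,-1.7] .. [20.5,11.6,12.3]
B = sphere(r=1) → bbox [-1,-1,-1] .. [1,1,1]
lo = A.lo+B.lo = [6.5-1, -2.4-1, -1.7-1] = [5.500,-3.400,-2.700]
hi = A.hi+B.hi = [20.5+1, 11.6+1, 12.3+1] = [21.500,12.600,13.300]
diag = √(16²+16²+16²) = √768 = 27.713

min=[5.500,-3.400,-2.700] max=[21.500,12.600,13.300] diag=27.713


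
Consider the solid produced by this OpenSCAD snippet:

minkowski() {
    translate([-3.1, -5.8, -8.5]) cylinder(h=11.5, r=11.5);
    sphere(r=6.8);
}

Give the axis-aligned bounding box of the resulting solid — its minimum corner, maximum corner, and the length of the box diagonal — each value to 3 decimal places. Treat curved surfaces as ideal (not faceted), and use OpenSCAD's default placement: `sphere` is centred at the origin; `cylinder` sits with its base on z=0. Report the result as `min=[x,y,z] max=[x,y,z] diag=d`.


min=[-21.400,-24.100,-15.300] max=[15.200,12.500,9.800] diag=57.525

A = translate([-3.1, -5.8, -8.5]) cylinder(h=11.5, r=11.5) → bbox [-14.6,-17.3,-8.5] .. [8.4,5.7,3]
B = sphere(r=6.8) → bbox [-6.8,-6.8,-6.8] .. [6.8,6.8,6.8]
lo = A.lo+B.lo = [-14.6-6.8, -17.3-6.8, -8.5-6.8] = [-21.400,-24.100,-15.300]
hi = A.hi+B.hi = [8.4+6.8, 5.7+6.8, 3+6.8] = [15.200,12.500,9.800]
diag = √(36.6²+36.6²+25.1²) = √3309.13 = 57.525


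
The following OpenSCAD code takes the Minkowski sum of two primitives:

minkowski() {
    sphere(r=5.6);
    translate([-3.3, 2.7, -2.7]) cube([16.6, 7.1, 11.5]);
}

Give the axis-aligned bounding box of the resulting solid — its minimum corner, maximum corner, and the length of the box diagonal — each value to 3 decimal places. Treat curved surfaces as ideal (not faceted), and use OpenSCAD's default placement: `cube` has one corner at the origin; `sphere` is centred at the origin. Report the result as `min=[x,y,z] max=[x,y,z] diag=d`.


min=[-8.900,-2.900,-8.300] max=[18.900,15.400,14.400] diag=40.287

A = translate([-3.3, 2.7, -2.7]) cube([16.6, 7.1, 11.5]) → bbox [-3.3,2.7,-2.7] .. [13.3,9.8,8.8]
B = sphere(r=5.6) → bbox [-5.6,-5.6,-5.6] .. [5.6,5.6,5.6]
lo = A.lo+B.lo = [-3.3-5.6, 2.7-5.6, -2.7-5.6] = [-8.900,-2.900,-8.300]
hi = A.hi+B.hi = [13.3+5.6, 9.8+5.6, 8.8+5.6] = [18.900,15.400,14.400]
diag = √(27.8²+18.3²+22.7²) = √1623.02 = 40.287


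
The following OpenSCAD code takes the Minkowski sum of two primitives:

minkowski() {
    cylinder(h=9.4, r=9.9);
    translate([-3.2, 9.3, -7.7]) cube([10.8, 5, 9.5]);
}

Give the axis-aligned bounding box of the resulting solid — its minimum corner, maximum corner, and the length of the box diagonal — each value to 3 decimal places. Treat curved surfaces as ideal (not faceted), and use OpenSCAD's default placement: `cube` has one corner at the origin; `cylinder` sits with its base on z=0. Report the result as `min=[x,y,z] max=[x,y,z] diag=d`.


A = translate([-3.2, 9.3, -7.7]) cube([10.8, 5, 9.5]) → bbox [-3.2,9.3,-7.7] .. [7.6,14.3,1.8]
B = cylinder(h=9.4, r=9.9) → bbox [-9.9,-9.9,0] .. [9.9,9.9,9.4]
lo = A.lo+B.lo = [-3.2-9.9, 9.3-9.9, -7.7+0] = [-13.100,-0.600,-7.700]
hi = A.hi+B.hi = [7.6+9.9, 14.3+9.9, 1.8+9.4] = [17.500,24.200,11.200]
diag = √(30.6²+24.8²+18.9²) = √1908.61 = 43.688

min=[-13.100,-0.600,-7.700] max=[17.500,24.200,11.200] diag=43.688


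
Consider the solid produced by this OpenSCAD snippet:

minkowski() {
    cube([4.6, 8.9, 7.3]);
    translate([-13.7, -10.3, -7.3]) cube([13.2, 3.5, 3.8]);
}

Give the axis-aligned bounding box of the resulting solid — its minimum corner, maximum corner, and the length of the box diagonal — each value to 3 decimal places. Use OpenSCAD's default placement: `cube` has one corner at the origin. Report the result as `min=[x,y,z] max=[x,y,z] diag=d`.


min=[-13.700,-10.300,-7.300] max=[4.100,2.100,3.800] diag=24.368

A = translate([-13.7, -10.3, -7.3]) cube([13.2, 3.5, 3.8]) → bbox [-13.7,-10.3,-7.3] .. [-0.5,-6.8,-3.5]
B = cube([4.6, 8.9, 7.3]) → bbox [0,0,0] .. [4.6,8.9,7.3]
lo = A.lo+B.lo = [-13.7+0, -10.3+0, -7.3+0] = [-13.700,-10.300,-7.300]
hi = A.hi+B.hi = [-0.5+4.6, -6.8+8.9, -3.5+7.3] = [4.100,2.100,3.800]
diag = √(17.8²+12.4²+11.1²) = √593.81 = 24.368


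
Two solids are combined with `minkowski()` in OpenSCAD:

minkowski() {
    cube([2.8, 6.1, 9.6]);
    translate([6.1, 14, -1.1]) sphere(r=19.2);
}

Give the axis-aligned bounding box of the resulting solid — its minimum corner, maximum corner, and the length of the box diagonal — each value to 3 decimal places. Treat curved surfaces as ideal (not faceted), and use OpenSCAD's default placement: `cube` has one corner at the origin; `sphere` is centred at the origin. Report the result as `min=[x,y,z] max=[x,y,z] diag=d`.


A = translate([6.1, 14, -1.1]) sphere(r=19.2) → bbox [-13.1,-5.2,-20.3] .. [25.3,33.2,18.1]
B = cube([2.8, 6.1, 9.6]) → bbox [0,0,0] .. [2.8,6.1,9.6]
lo = A.lo+B.lo = [-13.1+0, -5.2+0, -20.3+0] = [-13.100,-5.200,-20.300]
hi = A.hi+B.hi = [25.3+2.8, 33.2+6.1, 18.1+9.6] = [28.100,39.300,27.700]
diag = √(41.2²+44.5²+48²) = √5981.69 = 77.341

min=[-13.100,-5.200,-20.300] max=[28.100,39.300,27.700] diag=77.341
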